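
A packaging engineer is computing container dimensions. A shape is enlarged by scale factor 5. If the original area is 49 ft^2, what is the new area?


Linear scale factor k = 5
Original area = 49 ft^2
Rule: under a linear scaling by k, areas scale by k^2.
k^2 = 5^2 = 25
New area = 49 * 25
New area = 1225
1225 ft^2


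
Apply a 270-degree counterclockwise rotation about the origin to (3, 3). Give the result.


Transformation: rotation about the origin
Original point: (3, 3)
Rule for 270 deg counterclockwise: (x, y) -> (y, -x)
Apply: (3, 3) -> (3, -3)
(3, -3)


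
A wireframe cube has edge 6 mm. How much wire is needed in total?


Shape: cube
Side s = 6 mm
A cube has 12 edges, all equal.
Formula: total edge length = 12 * s
Total = 12 * 6
Total = 72
72 mm


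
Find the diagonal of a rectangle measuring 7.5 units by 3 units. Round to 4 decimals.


Shape: rectangle (diagonal via Pythagoras)
Sides: 7.5 units and 3 units
Formula: d = sqrt(l^2 + w^2)
l^2 = 56.25, w^2 = 9
l^2 + w^2 = 65.25
d = sqrt(65.25)
d = 8.0777
8.0777 units


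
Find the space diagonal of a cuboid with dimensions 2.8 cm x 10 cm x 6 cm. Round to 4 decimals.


Shape: rectangular box (space diagonal)
l = 2.8 cm, w = 10 cm, h = 6 cm
Visualize: the diagonal of the base, then a right triangle with that diagonal and the height.
Formula: d = sqrt(l^2 + w^2 + h^2)
l^2 + w^2 + h^2 = 7.84 + 100 + 36 = 143.84
d = sqrt(143.84)
d = 11.9933
11.9933 cm


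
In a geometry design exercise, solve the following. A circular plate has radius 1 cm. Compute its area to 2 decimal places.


Shape: circle
Radius r = 1 cm
Formula: A = pi * r^2
r^2 = 1^2 = 1
A = pi * 1
A = 3.14
3.14 cm^2


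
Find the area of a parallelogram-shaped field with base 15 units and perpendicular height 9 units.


Shape: parallelogram
Base b = 15 units, Height h = 9 units
Formula: A = b * h
A = 15 * 9
A = 135
135 units^2


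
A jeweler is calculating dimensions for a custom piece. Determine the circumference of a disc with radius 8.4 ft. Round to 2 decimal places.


Shape: circle
Radius r = 8.4 ft
Formula: C = 2 * pi * r
C = 2 * pi * 8.4
C = 16.8 * pi
C = 52.78
52.78 ft


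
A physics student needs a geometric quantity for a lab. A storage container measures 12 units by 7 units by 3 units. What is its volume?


Shape: rectangular prism
l = 12 units, w = 7 units, h = 3 units
Formula: V = l * w * h
V = 12 * 7 * 3
V = 84 * 3
V = 252
252 units^3


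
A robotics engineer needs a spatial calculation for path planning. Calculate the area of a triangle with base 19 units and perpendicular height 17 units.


Shape: triangle
Base b = 19 units, Height h = 17 units
Formula: A = (1/2) * b * h
A = 0.5 * 19 * 17
A = 0.5 * 323
A = 161.5
161.5 units^2


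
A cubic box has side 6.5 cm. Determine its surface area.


Shape: cube
Side s = 6.5 cm
A cube has 6 square faces.
Formula: SA = 6 * s^2
s^2 = 42.25
SA = 6 * 42.25
SA = 253.5
253.5 cm^2


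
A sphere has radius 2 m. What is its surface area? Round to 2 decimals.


Shape: sphere
Radius r = 2 m
Formula: SA = 4 * pi * r^2
r^2 = 4
SA = 4 * pi * 4
SA = 16 * pi
SA = 50.27
50.27 m^2


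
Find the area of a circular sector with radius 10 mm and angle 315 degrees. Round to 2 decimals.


Shape: circular sector
Radius r = 10 mm, Angle = 315 degrees
Formula: A = (angle/360) * pi * r^2
r^2 = 100
Fraction of circle = 315/360
A = (315/360) * pi * 100
A = 87.5 * pi
A = 274.89
274.89 mm^2


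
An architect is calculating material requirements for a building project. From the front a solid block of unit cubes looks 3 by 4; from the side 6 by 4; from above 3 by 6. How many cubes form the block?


Orthographic views of a solid rectangular block:
Front view 3 x 4 -> length = 3, height = 4
Side view 6 x 4 -> width = 6, height = 4 (consistent)
Top view 3 x 6 -> confirms length = 3, width = 6
The block is 3 x 6 x 4.
Total unit cubes = 3 * 6 * 4 = 72
72 unit cubes


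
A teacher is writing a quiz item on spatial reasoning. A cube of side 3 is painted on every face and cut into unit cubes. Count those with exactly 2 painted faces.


Large cube: 3 x 3 x 3, cut into unit cubes.
n = 3, so n - 2 = 1
Cubes with 2 painted faces lie along the edges, excluding corners.
A cube has 12 edges; each contributes (n - 2) = 1 such cubes.
Count = 12 * 1 = 12
12 unit cubes


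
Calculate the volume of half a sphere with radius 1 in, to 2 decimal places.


Shape: hemisphere (half of a sphere)
Radius r = 1 in
Formula: V = (1/2) * (4/3) * pi * r^3 = (2/3) * pi * r^3
r^3 = 1
(2/3) * 1 = 0.666667
V = 0.666667 * pi
V = 2.09
2.09 in^3


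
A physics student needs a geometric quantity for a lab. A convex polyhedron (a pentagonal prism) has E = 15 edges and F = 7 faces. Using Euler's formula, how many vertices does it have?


Polyhedron: pentagonal prism
Euler's formula for convex polyhedra: V - E + F = 2
Given: E = 15 edges and F = 7 faces
Solve for V:
V = 2 + E - F = 2 + 15 - 7 = 10
10 vertices


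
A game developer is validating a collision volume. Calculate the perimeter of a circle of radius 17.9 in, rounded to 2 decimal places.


Shape: circle
Radius r = 17.9 in
Formula: C = 2 * pi * r
C = 2 * pi * 17.9
C = 35.8 * pi
C = 112.47
112.47 in


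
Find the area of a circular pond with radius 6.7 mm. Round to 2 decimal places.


Shape: circle
Radius r = 6.7 mm
Formula: A = pi * r^2
r^2 = 6.7^2 = 44.89
A = pi * 44.89
A = 141.03
141.03 mm^2


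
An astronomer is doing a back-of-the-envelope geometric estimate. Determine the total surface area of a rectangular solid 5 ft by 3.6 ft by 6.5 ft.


Shape: rectangular prism
l = 5 ft, w = 3.6 ft, h = 6.5 ft
Formula: SA = 2(lw + lh + wh)
lw = 18, lh = 32.5, wh = 23.4
lw + lh + wh = 73.9
SA = 2 * 73.9
SA = 147.8
147.8 ft^2


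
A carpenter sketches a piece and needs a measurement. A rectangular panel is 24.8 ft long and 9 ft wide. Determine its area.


Shape: rectangle
Length l = 24.8 ft, Width w = 9 ft
Formula: A = l * w
A = 24.8 * 9
A = 223.2
223.2 ft^2


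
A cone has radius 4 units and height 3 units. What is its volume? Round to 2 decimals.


Shape: cone
Radius r = 4 units, Height h = 3 units
Formula: V = (1/3) * pi * r^2 * h
r^2 = 16
pi * r^2 * h = pi * 16 * 3 = 48 * pi
V = 48 * pi / 3
V = 50.27
50.27 units^3


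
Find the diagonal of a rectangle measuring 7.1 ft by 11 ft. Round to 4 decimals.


Shape: rectangle (diagonal via Pythagoras)
Sides: 7.1 ft and 11 ft
Formula: d = sqrt(l^2 + w^2)
l^2 = 50.41, w^2 = 121
l^2 + w^2 = 171.41
d = sqrt(171.41)
d = 13.0924
13.0924 ft


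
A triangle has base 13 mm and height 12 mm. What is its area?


Shape: triangle
Base b = 13 mm, Height h = 12 mm
Formula: A = (1/2) * b * h
A = 0.5 * 13 * 12
A = 0.5 * 156
A = 78
78 mm^2


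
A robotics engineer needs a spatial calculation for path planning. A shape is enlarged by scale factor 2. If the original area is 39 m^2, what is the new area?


Linear scale factor k = 2
Original area = 39 m^2
Rule: under a linear scaling by k, areas scale by k^2.
k^2 = 2^2 = 4
New area = 39 * 4
New area = 156
156 m^2


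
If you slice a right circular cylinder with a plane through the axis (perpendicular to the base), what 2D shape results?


Solid: right circular cylinder
Cutting plane: through the axis (perpendicular to the base)
Visualize the intersection of the plane with the solid's surface.
The boundary of the cut region is a rectangle.
rectangle


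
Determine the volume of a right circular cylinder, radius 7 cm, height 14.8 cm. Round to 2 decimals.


Shape: cylinder
Radius r = 7 cm, Height h = 14.8 cm
Formula: V = pi * r^2 * h
r^2 = 49
V = pi * 49 * 14.8
V = 725.2 * pi
V = 2278.28
2278.28 cm^3


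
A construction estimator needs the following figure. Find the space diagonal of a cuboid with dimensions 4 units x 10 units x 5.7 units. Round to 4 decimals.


Shape: rectangular box (space diagonal)
l = 4 units, w = 10 units, h = 5.7 units
Visualize: the diagonal of the base, then a right triangle with that diagonal and the height.
Formula: d = sqrt(l^2 + w^2 + h^2)
l^2 + w^2 + h^2 = 16 + 100 + 32.49 = 148.49
d = sqrt(148.49)
d = 12.1856
12.1856 units


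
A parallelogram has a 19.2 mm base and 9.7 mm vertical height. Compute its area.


Shape: parallelogram
Base b = 19.2 mm, Height h = 9.7 mm
Formula: A = b * h
A = 19.2 * 9.7
A = 186.24
186.24 mm^2


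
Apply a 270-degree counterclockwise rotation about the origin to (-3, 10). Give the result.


Transformation: rotation about the origin
Original point: (-3, 10)
Rule for 270 deg counterclockwise: (x, y) -> (y, -x)
Apply: (-3, 10) -> (10, 3)
(10, 3)


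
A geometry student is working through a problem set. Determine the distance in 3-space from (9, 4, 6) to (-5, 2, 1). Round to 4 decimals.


3D distance between two points
P1 = (9, 4, 6), P2 = (-5, 2, 1)
Formula: d = sqrt((x2-x1)^2 + (y2-y1)^2 + (z2-z1)^2)
dx = -5 - 9 = -14
dy = 2 - 4 = -2
dz = 1 - 6 = -5
dx^2 + dy^2 + dz^2 = 196 + 4 + 25 = 225
d = sqrt(225)
d = 15.0
15 units


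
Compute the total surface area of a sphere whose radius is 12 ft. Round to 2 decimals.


Shape: sphere
Radius r = 12 ft
Formula: SA = 4 * pi * r^2
r^2 = 144
SA = 4 * pi * 144
SA = 576 * pi
SA = 1809.56
1809.56 ft^2


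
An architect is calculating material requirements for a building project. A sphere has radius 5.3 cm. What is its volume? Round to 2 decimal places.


Shape: sphere
Radius r = 5.3 cm
Formula: V = (4/3) * pi * r^3
r^3 = 148.877
(4/3) * 148.877 = 198.502667
V = 198.502667 * pi
V = 623.61
623.61 cm^3


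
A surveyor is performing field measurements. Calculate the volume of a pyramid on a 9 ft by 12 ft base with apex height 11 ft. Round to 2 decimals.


Shape: rectangular pyramid
Base: 9 ft x 12 ft, Height h = 11 ft
Formula: V = (1/3) * base_area * h
base_area = 9 * 12 = 108
base_area * h = 108 * 11 = 1188
V = 1188 / 3
V = 396
396 ft^3


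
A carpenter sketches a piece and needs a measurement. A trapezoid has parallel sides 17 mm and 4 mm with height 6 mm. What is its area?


Shape: trapezoid
Parallel sides a = 17 mm, b = 4 mm; Height h = 6 mm
Formula: A = (a + b) * h / 2
a + b = 17 + 4 = 21
A = 21 * 6 / 2
A = 126 / 2
A = 63
63 mm^2


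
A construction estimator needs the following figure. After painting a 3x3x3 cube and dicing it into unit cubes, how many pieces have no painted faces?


Large cube: 3 x 3 x 3, cut into unit cubes.
n = 3, so n - 2 = 1
Unpainted cubes form the interior (n - 2)^3 block.
(n - 2)^3 = 1^3 = 1
1 unit cubes


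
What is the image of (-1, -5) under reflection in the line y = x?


Transformation: reflection
Original point: (-1, -5)
Rule for reflection over y = x: (x, y) -> (y, x)
Apply: (-1, -5) -> (-5, -1)
(-5, -1)


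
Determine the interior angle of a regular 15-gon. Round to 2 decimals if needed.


Shape: regular pentadecagon (15 sides)
Formula: interior angle = (n - 2) * 180 / n
(n - 2) = 13
(n - 2) * 180 = 2340
angle = 2340 / 15
angle = 156
156 degrees


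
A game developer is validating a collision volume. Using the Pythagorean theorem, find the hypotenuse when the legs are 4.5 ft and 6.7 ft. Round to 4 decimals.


Shape: right triangle
Legs a = 4.5 ft, b = 6.7 ft
Formula: c = sqrt(a^2 + b^2)
a^2 = 20.25, b^2 = 44.89
a^2 + b^2 = 65.14
c = sqrt(65.14)
c = 8.0709
8.0709 ft


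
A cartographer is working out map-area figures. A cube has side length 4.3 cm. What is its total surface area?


Shape: cube
Side s = 4.3 cm
A cube has 6 square faces.
Formula: SA = 6 * s^2
s^2 = 18.49
SA = 6 * 18.49
SA = 110.94
110.94 cm^2


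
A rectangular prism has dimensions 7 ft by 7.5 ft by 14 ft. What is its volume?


Shape: rectangular prism
l = 7 ft, w = 7.5 ft, h = 14 ft
Formula: V = l * w * h
V = 7 * 7.5 * 14
V = 52.5 * 14
V = 735
735 ft^3


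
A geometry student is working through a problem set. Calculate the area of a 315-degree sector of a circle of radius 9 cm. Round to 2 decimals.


Shape: circular sector
Radius r = 9 cm, Angle = 315 degrees
Formula: A = (angle/360) * pi * r^2
r^2 = 81
Fraction of circle = 315/360
A = (315/360) * pi * 81
A = 70.875 * pi
A = 222.66
222.66 cm^2


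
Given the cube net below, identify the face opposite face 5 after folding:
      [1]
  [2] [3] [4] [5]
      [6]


Net: cross layout. Take square 3 as the base (bottom).
Fold the four squares in the horizontal row up around 3: 2 -> left, 4 -> right, 5 wraps to the top.
Fold 1 and 6 up from 3: 1 -> back, 6 -> front.
Opposite pairs are therefore: (1, 6), (2, 4), (3, 5).
Face 5 is opposite face 3.
face 3


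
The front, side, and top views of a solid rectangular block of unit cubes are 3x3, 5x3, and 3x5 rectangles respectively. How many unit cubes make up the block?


Orthographic views of a solid rectangular block:
Front view 3 x 3 -> length = 3, height = 3
Side view 5 x 3 -> width = 5, height = 3 (consistent)
Top view 3 x 5 -> confirms length = 3, width = 5
The block is 3 x 5 x 3.
Total unit cubes = 3 * 5 * 3 = 45
45 unit cubes


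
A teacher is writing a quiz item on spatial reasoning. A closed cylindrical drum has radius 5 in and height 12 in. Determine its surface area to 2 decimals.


Shape: closed cylinder
Radius r = 5 in, Height h = 12 in
Formula: SA = 2*pi*r^2 + 2*pi*r*h = 2*pi*r*(r + h)
r + h = 17
2 * r * (r + h) = 2 * 5 * 17 = 170
SA = 170 * pi
SA = 534.07
534.07 in^2


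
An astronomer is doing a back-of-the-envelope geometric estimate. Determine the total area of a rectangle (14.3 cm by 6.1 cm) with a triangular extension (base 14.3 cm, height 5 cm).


Composite shape: rectangle + triangle
Rectangle area = 14.3 * 6.1 = 87.23
Triangle area = 0.5 * 14.3 * 5 = 35.75
Total = 87.23 + 35.75
Total = 122.98
122.98 cm^2


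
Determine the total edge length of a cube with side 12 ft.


Shape: cube
Side s = 12 ft
A cube has 12 edges, all equal.
Formula: total edge length = 12 * s
Total = 12 * 12
Total = 144
144 ft


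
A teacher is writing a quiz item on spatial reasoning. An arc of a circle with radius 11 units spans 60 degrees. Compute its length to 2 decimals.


Shape: circular arc
Radius r = 11 units, Angle = 60 degrees
Formula: L = (angle/360) * 2 * pi * r
2 * pi * r = 22 * pi
L = (60/360) * 22 * pi
L = 3.666667 * pi
L = 11.52
11.52 units


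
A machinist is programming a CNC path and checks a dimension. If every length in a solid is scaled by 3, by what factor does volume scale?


Linear scale factor k = 3
Rule: under a linear scaling by k, volumes scale by k^3.
k^3 = 3 * 3 * 3
k^3 = 9 * 3
k^3 = 27
Volume scales by a factor of 27.
27 (dimensionless)


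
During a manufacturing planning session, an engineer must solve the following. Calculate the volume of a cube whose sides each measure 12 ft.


Shape: cube
Side s = 12 ft
Formula: V = s^3
V = 12 * 12 * 12
V = 144 * 12
V = 1728
1728 ft^3


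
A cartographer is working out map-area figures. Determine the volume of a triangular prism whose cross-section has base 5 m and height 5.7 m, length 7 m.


Shape: triangular prism
Triangle base = 5 m, triangle height = 5.7 m, prism length L = 7 m
Formula: V = (1/2 * b * h_tri) * L
Cross-section area = 0.5 * 5 * 5.7 = 14.25
V = 14.25 * 7
V = 99.75
99.75 m^3


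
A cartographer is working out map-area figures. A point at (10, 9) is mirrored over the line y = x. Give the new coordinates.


Transformation: reflection
Original point: (10, 9)
Rule for reflection over y = x: (x, y) -> (y, x)
Apply: (10, 9) -> (9, 10)
(9, 10)


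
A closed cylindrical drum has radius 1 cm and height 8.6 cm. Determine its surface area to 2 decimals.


Shape: closed cylinder
Radius r = 1 cm, Height h = 8.6 cm
Formula: SA = 2*pi*r^2 + 2*pi*r*h = 2*pi*r*(r + h)
r + h = 9.6
2 * r * (r + h) = 2 * 1 * 9.6 = 19.2
SA = 19.2 * pi
SA = 60.32
60.32 cm^2


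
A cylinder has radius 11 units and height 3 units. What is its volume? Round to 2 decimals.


Shape: cylinder
Radius r = 11 units, Height h = 3 units
Formula: V = pi * r^2 * h
r^2 = 121
V = pi * 121 * 3
V = 363 * pi
V = 1140.4
1140.4 units^3


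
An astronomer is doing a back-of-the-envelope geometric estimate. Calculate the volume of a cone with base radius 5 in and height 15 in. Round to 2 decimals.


Shape: cone
Radius r = 5 in, Height h = 15 in
Formula: V = (1/3) * pi * r^2 * h
r^2 = 25
pi * r^2 * h = pi * 25 * 15 = 375 * pi
V = 375 * pi / 3
V = 392.7
392.7 in^3


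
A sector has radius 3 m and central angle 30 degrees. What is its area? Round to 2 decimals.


Shape: circular sector
Radius r = 3 m, Angle = 30 degrees
Formula: A = (angle/360) * pi * r^2
r^2 = 9
Fraction of circle = 30/360
A = (30/360) * pi * 9
A = 0.75 * pi
A = 2.36
2.36 m^2


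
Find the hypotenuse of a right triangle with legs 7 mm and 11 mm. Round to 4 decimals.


Shape: right triangle
Legs a = 7 mm, b = 11 mm
Formula: c = sqrt(a^2 + b^2)
a^2 = 49, b^2 = 121
a^2 + b^2 = 170
c = sqrt(170)
c = 13.0384
13.0384 mm


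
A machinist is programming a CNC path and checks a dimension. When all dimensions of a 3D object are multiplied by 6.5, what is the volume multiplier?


Linear scale factor k = 6.5
Rule: under a linear scaling by k, volumes scale by k^3.
k^3 = 6.5 * 6.5 * 6.5
k^3 = 42.25 * 6.5
k^3 = 274.625
Volume scales by a factor of 274.625.
274.625 (dimensionless)


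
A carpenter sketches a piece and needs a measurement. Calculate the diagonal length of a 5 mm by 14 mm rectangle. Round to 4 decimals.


Shape: rectangle (diagonal via Pythagoras)
Sides: 5 mm and 14 mm
Formula: d = sqrt(l^2 + w^2)
l^2 = 25, w^2 = 196
l^2 + w^2 = 221
d = sqrt(221)
d = 14.8661
14.8661 mm


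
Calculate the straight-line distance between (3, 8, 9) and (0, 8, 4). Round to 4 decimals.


3D distance between two points
P1 = (3, 8, 9), P2 = (0, 8, 4)
Formula: d = sqrt((x2-x1)^2 + (y2-y1)^2 + (z2-z1)^2)
dx = 0 - 3 = -3
dy = 8 - 8 = 0
dz = 4 - 9 = -5
dx^2 + dy^2 + dz^2 = 9 + 0 + 25 = 34
d = sqrt(34)
d = 5.831
5.831 units


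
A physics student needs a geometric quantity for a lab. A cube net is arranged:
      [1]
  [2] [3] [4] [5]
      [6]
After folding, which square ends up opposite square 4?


Net: cross layout. Take square 3 as the base (bottom).
Fold the four squares in the horizontal row up around 3: 2 -> left, 4 -> right, 5 wraps to the top.
Fold 1 and 6 up from 3: 1 -> back, 6 -> front.
Opposite pairs are therefore: (1, 6), (2, 4), (3, 5).
Face 4 is opposite face 2.
face 2


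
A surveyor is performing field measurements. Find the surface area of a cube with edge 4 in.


Shape: cube
Side s = 4 in
A cube has 6 square faces.
Formula: SA = 6 * s^2
s^2 = 16
SA = 6 * 16
SA = 96
96 in^2


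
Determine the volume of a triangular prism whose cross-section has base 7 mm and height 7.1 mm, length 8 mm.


Shape: triangular prism
Triangle base = 7 mm, triangle height = 7.1 mm, prism length L = 8 mm
Formula: V = (1/2 * b * h_tri) * L
Cross-section area = 0.5 * 7 * 7.1 = 24.85
V = 24.85 * 8
V = 198.8
198.8 mm^3


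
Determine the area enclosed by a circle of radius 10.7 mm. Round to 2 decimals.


Shape: circle
Radius r = 10.7 mm
Formula: A = pi * r^2
r^2 = 10.7^2 = 114.49
A = pi * 114.49
A = 359.68
359.68 mm^2


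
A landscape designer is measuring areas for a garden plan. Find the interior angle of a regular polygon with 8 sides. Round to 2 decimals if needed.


Shape: regular octagon (8 sides)
Formula: interior angle = (n - 2) * 180 / n
(n - 2) = 6
(n - 2) * 180 = 1080
angle = 1080 / 8
angle = 135
135 degrees


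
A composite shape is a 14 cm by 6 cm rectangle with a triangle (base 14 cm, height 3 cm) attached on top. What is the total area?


Composite shape: rectangle + triangle
Rectangle area = 14 * 6 = 84
Triangle area = 0.5 * 14 * 3 = 21
Total = 84 + 21
Total = 105
105 cm^2


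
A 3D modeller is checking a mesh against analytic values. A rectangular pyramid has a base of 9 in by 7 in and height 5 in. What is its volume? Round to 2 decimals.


Shape: rectangular pyramid
Base: 9 in x 7 in, Height h = 5 in
Formula: V = (1/3) * base_area * h
base_area = 9 * 7 = 63
base_area * h = 63 * 5 = 315
V = 315 / 3
V = 105
105 in^3


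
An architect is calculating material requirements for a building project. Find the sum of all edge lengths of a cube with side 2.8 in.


Shape: cube
Side s = 2.8 in
A cube has 12 edges, all equal.
Formula: total edge length = 12 * s
Total = 12 * 2.8
Total = 33.6
33.6 in


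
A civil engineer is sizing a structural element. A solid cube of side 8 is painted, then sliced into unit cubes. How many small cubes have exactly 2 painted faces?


Large cube: 8 x 8 x 8, cut into unit cubes.
n = 8, so n - 2 = 6
Cubes with 2 painted faces lie along the edges, excluding corners.
A cube has 12 edges; each contributes (n - 2) = 6 such cubes.
Count = 12 * 6 = 72
72 unit cubes


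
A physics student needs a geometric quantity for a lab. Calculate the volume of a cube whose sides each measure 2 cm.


Shape: cube
Side s = 2 cm
Formula: V = s^3
V = 2 * 2 * 2
V = 4 * 2
V = 8
8 cm^3


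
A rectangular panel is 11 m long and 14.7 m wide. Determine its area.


Shape: rectangle
Length l = 11 m, Width w = 14.7 m
Formula: A = l * w
A = 11 * 14.7
A = 161.7
161.7 m^2


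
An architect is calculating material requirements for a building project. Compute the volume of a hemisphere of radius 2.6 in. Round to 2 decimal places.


Shape: hemisphere (half of a sphere)
Radius r = 2.6 in
Formula: V = (1/2) * (4/3) * pi * r^3 = (2/3) * pi * r^3
r^3 = 17.576
(2/3) * 17.576 = 11.717333
V = 11.717333 * pi
V = 36.81
36.81 in^3


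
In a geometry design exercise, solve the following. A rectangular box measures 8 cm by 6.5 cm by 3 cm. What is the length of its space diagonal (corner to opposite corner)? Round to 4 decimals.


Shape: rectangular box (space diagonal)
l = 8 cm, w = 6.5 cm, h = 3 cm
Visualize: the diagonal of the base, then a right triangle with that diagonal and the height.
Formula: d = sqrt(l^2 + w^2 + h^2)
l^2 + w^2 + h^2 = 64 + 42.25 + 9 = 115.25
d = sqrt(115.25)
d = 10.7355
10.7355 cm


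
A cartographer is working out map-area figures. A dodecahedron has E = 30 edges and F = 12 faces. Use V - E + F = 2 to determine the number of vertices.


Polyhedron: dodecahedron
Euler's formula for convex polyhedra: V - E + F = 2
Given: E = 30 edges and F = 12 faces
Solve for V:
V = 2 + E - F = 2 + 30 - 12 = 20
20 vertices


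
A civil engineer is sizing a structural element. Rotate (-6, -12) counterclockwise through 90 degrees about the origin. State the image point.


Transformation: rotation about the origin
Original point: (-6, -12)
Rule for 90 deg counterclockwise: (x, y) -> (-y, x)
Apply: (-6, -12) -> (12, -6)
(12, -6)


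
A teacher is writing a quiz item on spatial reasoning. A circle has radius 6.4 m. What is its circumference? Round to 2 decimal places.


Shape: circle
Radius r = 6.4 m
Formula: C = 2 * pi * r
C = 2 * pi * 6.4
C = 12.8 * pi
C = 40.21
40.21 m


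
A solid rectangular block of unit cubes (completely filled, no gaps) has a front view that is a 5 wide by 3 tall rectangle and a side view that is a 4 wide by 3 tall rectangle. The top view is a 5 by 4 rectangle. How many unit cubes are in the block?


Orthographic views of a solid rectangular block:
Front view 5 x 3 -> length = 5, height = 3
Side view 4 x 3 -> width = 4, height = 3 (consistent)
Top view 5 x 4 -> confirms length = 5, width = 4
The block is 5 x 4 x 3.
Total unit cubes = 5 * 4 * 3 = 60
60 unit cubes


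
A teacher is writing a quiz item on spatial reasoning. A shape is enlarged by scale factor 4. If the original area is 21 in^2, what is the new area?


Linear scale factor k = 4
Original area = 21 in^2
Rule: under a linear scaling by k, areas scale by k^2.
k^2 = 4^2 = 16
New area = 21 * 16
New area = 336
336 in^2


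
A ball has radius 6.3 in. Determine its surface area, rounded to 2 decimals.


Shape: sphere
Radius r = 6.3 in
Formula: SA = 4 * pi * r^2
r^2 = 39.69
SA = 4 * pi * 39.69
SA = 158.76 * pi
SA = 498.76
498.76 in^2


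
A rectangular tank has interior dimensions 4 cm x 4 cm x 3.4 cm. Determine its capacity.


Shape: rectangular prism
l = 4 cm, w = 4 cm, h = 3.4 cm
Formula: V = l * w * h
V = 4 * 4 * 3.4
V = 16 * 3.4
V = 54.4
54.4 cm^3


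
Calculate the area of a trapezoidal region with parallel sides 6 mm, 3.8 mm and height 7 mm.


Shape: trapezoid
Parallel sides a = 6 mm, b = 3.8 mm; Height h = 7 mm
Formula: A = (a + b) * h / 2
a + b = 6 + 3.8 = 9.8
A = 9.8 * 7 / 2
A = 68.6 / 2
A = 34.3
34.3 mm^2


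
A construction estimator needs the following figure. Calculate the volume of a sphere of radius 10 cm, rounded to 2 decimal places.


Shape: sphere
Radius r = 10 cm
Formula: V = (4/3) * pi * r^3
r^3 = 1000
(4/3) * 1000 = 1333.333333
V = 1333.333333 * pi
V = 4188.79
4188.79 cm^3


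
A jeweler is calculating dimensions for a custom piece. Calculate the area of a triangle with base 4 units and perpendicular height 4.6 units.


Shape: triangle
Base b = 4 units, Height h = 4.6 units
Formula: A = (1/2) * b * h
A = 0.5 * 4 * 4.6
A = 0.5 * 18.4
A = 9.2
9.2 units^2


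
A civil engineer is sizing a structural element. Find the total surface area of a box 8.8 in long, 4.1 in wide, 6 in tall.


Shape: rectangular prism
l = 8.8 in, w = 4.1 in, h = 6 in
Formula: SA = 2(lw + lh + wh)
lw = 36.08, lh = 52.8, wh = 24.6
lw + lh + wh = 113.48
SA = 2 * 113.48
SA = 226.96
226.96 in^2


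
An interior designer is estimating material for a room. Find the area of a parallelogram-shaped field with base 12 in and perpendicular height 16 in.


Shape: parallelogram
Base b = 12 in, Height h = 16 in
Formula: A = b * h
A = 12 * 16
A = 192
192 in^2


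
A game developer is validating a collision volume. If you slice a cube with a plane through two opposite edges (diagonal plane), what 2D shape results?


Solid: cube
Cutting plane: through two opposite edges (diagonal plane)
Visualize the intersection of the plane with the solid's surface.
The boundary of the cut region is a rectangle.
rectangle


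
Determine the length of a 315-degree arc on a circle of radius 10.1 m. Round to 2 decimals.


Shape: circular arc
Radius r = 10.1 m, Angle = 315 degrees
Formula: L = (angle/360) * 2 * pi * r
2 * pi * r = 20.2 * pi
L = (315/360) * 20.2 * pi
L = 17.675 * pi
L = 55.53
55.53 m


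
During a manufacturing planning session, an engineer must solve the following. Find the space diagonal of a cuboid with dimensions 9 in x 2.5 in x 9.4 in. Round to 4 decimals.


Shape: rectangular box (space diagonal)
l = 9 in, w = 2.5 in, h = 9.4 in
Visualize: the diagonal of the base, then a right triangle with that diagonal and the height.
Formula: d = sqrt(l^2 + w^2 + h^2)
l^2 + w^2 + h^2 = 81 + 6.25 + 88.36 = 175.61
d = sqrt(175.61)
d = 13.2518
13.2518 in


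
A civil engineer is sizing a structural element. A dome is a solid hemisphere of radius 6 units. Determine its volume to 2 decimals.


Shape: hemisphere (half of a sphere)
Radius r = 6 units
Formula: V = (1/2) * (4/3) * pi * r^3 = (2/3) * pi * r^3
r^3 = 216
(2/3) * 216 = 144
V = 144 * pi
V = 452.39
452.39 units^3


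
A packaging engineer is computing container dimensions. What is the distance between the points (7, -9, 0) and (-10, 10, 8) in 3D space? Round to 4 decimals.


3D distance between two points
P1 = (7, -9, 0), P2 = (-10, 10, 8)
Formula: d = sqrt((x2-x1)^2 + (y2-y1)^2 + (z2-z1)^2)
dx = -10 - 7 = -17
dy = 10 - -9 = 19
dz = 8 - 0 = 8
dx^2 + dy^2 + dz^2 = 289 + 361 + 64 = 714
d = sqrt(714)
d = 26.7208
26.7208 units


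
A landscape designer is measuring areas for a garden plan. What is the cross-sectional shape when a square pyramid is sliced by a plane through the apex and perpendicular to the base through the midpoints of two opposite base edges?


Solid: square pyramid
Cutting plane: through the apex and perpendicular to the base through the midpoints of two opposite base edges
Visualize the intersection of the plane with the solid's surface.
The boundary of the cut region is a isosceles triangle.
isosceles triangle


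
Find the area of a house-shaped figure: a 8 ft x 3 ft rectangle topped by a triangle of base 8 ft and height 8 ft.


Composite shape: rectangle + triangle
Rectangle area = 8 * 3 = 24
Triangle area = 0.5 * 8 * 8 = 32
Total = 24 + 32
Total = 56
56 ft^2


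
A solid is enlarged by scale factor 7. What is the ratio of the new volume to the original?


Linear scale factor k = 7
Rule: under a linear scaling by k, volumes scale by k^3.
k^3 = 7 * 7 * 7
k^3 = 49 * 7
k^3 = 343
Volume scales by a factor of 343.
343 (dimensionless)


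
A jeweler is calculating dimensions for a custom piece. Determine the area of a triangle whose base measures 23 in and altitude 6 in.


Shape: triangle
Base b = 23 in, Height h = 6 in
Formula: A = (1/2) * b * h
A = 0.5 * 23 * 6
A = 0.5 * 138
A = 69
69 in^2


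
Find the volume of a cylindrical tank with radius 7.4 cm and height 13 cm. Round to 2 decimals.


Shape: cylinder
Radius r = 7.4 cm, Height h = 13 cm
Formula: V = pi * r^2 * h
r^2 = 54.76
V = pi * 54.76 * 13
V = 711.88 * pi
V = 2236.44
2236.44 cm^3


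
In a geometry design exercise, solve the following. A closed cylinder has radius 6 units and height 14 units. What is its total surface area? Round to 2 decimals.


Shape: closed cylinder
Radius r = 6 units, Height h = 14 units
Formula: SA = 2*pi*r^2 + 2*pi*r*h = 2*pi*r*(r + h)
r + h = 20
2 * r * (r + h) = 2 * 6 * 20 = 240
SA = 240 * pi
SA = 753.98
753.98 units^2


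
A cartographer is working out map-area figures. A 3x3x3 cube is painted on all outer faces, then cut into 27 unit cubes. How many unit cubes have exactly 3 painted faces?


Large cube: 3 x 3 x 3, cut into unit cubes.
Cubes with 3 painted faces are at the corners. A cube always has 8 corners.
Count = 8
8 unit cubes


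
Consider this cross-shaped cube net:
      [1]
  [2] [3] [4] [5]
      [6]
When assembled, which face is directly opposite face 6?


Net: cross layout. Take square 3 as the base (bottom).
Fold the four squares in the horizontal row up around 3: 2 -> left, 4 -> right, 5 wraps to the top.
Fold 1 and 6 up from 3: 1 -> back, 6 -> front.
Opposite pairs are therefore: (1, 6), (2, 4), (3, 5).
Face 6 is opposite face 1.
face 1


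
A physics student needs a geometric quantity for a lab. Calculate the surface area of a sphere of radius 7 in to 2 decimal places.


Shape: sphere
Radius r = 7 in
Formula: SA = 4 * pi * r^2
r^2 = 49
SA = 4 * pi * 49
SA = 196 * pi
SA = 615.75
615.75 in^2


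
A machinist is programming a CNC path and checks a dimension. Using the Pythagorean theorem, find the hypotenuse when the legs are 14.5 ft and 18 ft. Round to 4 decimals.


Shape: right triangle
Legs a = 14.5 ft, b = 18 ft
Formula: c = sqrt(a^2 + b^2)
a^2 = 210.25, b^2 = 324
a^2 + b^2 = 534.25
c = sqrt(534.25)
c = 23.1138
23.1138 ft


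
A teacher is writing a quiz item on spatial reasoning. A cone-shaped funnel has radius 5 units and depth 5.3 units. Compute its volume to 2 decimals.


Shape: cone
Radius r = 5 units, Height h = 5.3 units
Formula: V = (1/3) * pi * r^2 * h
r^2 = 25
pi * r^2 * h = pi * 25 * 5.3 = 132.5 * pi
V = 132.5 * pi / 3
V = 138.75
138.75 units^3


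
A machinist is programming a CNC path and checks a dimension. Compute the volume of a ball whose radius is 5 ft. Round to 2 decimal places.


Shape: sphere
Radius r = 5 ft
Formula: V = (4/3) * pi * r^3
r^3 = 125
(4/3) * 125 = 166.666667
V = 166.666667 * pi
V = 523.6
523.6 ft^3


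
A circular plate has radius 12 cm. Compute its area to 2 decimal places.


Shape: circle
Radius r = 12 cm
Formula: A = pi * r^2
r^2 = 12^2 = 144
A = pi * 144
A = 452.39
452.39 cm^2


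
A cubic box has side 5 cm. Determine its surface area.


Shape: cube
Side s = 5 cm
A cube has 6 square faces.
Formula: SA = 6 * s^2
s^2 = 25
SA = 6 * 25
SA = 150
150 cm^2


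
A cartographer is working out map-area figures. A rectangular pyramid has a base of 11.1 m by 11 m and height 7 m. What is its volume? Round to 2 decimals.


Shape: rectangular pyramid
Base: 11.1 m x 11 m, Height h = 7 m
Formula: V = (1/3) * base_area * h
base_area = 11.1 * 11 = 122.1
base_area * h = 122.1 * 7 = 854.7
V = 854.7 / 3
V = 284.9
284.9 m^3


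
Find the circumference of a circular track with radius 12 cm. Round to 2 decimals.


Shape: circle
Radius r = 12 cm
Formula: C = 2 * pi * r
C = 2 * pi * 12
C = 24 * pi
C = 75.4
75.4 cm


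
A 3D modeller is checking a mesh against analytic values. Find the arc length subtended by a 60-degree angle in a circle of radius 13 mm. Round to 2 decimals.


Shape: circular arc
Radius r = 13 mm, Angle = 60 degrees
Formula: L = (angle/360) * 2 * pi * r
2 * pi * r = 26 * pi
L = (60/360) * 26 * pi
L = 4.333333 * pi
L = 13.61
13.61 mm


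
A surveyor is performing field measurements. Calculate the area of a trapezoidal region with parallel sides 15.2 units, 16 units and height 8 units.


Shape: trapezoid
Parallel sides a = 15.2 units, b = 16 units; Height h = 8 units
Formula: A = (a + b) * h / 2
a + b = 15.2 + 16 = 31.2
A = 31.2 * 8 / 2
A = 249.6 / 2
A = 124.8
124.8 units^2


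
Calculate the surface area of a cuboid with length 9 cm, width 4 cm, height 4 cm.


Shape: rectangular prism
l = 9 cm, w = 4 cm, h = 4 cm
Formula: SA = 2(lw + lh + wh)
lw = 36, lh = 36, wh = 16
lw + lh + wh = 88
SA = 2 * 88
SA = 176
176 cm^2


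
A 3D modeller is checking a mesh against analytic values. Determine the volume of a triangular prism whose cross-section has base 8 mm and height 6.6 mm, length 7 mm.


Shape: triangular prism
Triangle base = 8 mm, triangle height = 6.6 mm, prism length L = 7 mm
Formula: V = (1/2 * b * h_tri) * L
Cross-section area = 0.5 * 8 * 6.6 = 26.4
V = 26.4 * 7
V = 184.8
184.8 mm^3


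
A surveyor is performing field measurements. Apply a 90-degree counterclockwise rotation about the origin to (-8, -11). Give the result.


Transformation: rotation about the origin
Original point: (-8, -11)
Rule for 90 deg counterclockwise: (x, y) -> (-y, x)
Apply: (-8, -11) -> (11, -8)
(11, -8)


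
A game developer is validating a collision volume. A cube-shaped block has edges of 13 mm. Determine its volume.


Shape: cube
Side s = 13 mm
Formula: V = s^3
V = 13 * 13 * 13
V = 169 * 13
V = 2197
2197 mm^3


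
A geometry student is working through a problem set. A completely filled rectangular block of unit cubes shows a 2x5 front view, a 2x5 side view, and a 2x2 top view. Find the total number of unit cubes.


Orthographic views of a solid rectangular block:
Front view 2 x 5 -> length = 2, height = 5
Side view 2 x 5 -> width = 2, height = 5 (consistent)
Top view 2 x 2 -> confirms length = 2, width = 2
The block is 2 x 2 x 5.
Total unit cubes = 2 * 2 * 5 = 20
20 unit cubes


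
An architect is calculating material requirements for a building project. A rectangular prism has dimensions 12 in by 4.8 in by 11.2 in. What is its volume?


Shape: rectangular prism
l = 12 in, w = 4.8 in, h = 11.2 in
Formula: V = l * w * h
V = 12 * 4.8 * 11.2
V = 57.6 * 11.2
V = 645.12
645.12 in^3


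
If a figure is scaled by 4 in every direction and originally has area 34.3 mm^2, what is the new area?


Linear scale factor k = 4
Original area = 34.3 mm^2
Rule: under a linear scaling by k, areas scale by k^2.
k^2 = 4^2 = 16
New area = 34.3 * 16
New area = 548.8
548.8 mm^2


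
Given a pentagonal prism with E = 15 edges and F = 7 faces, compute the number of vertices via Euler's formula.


Polyhedron: pentagonal prism
Euler's formula for convex polyhedra: V - E + F = 2
Given: E = 15 edges and F = 7 faces
Solve for V:
V = 2 + E - F = 2 + 15 - 7 = 10
10 vertices


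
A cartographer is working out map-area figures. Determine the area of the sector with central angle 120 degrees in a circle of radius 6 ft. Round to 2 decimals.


Shape: circular sector
Radius r = 6 ft, Angle = 120 degrees
Formula: A = (angle/360) * pi * r^2
r^2 = 36
Fraction of circle = 120/360
A = (120/360) * pi * 36
A = 12 * pi
A = 37.7
37.7 ft^2


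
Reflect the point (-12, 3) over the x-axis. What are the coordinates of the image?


Transformation: reflection
Original point: (-12, 3)
Rule for reflection over the x-axis: (x, y) -> (x, -y)
Apply: (-12, 3) -> (-12, -3)
(-12, -3)


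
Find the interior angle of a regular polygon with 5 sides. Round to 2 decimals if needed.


Shape: regular pentagon (5 sides)
Formula: interior angle = (n - 2) * 180 / n
(n - 2) = 3
(n - 2) * 180 = 540
angle = 540 / 5
angle = 108
108 degrees


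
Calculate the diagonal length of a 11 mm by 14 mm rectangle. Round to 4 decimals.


Shape: rectangle (diagonal via Pythagoras)
Sides: 11 mm and 14 mm
Formula: d = sqrt(l^2 + w^2)
l^2 = 121, w^2 = 196
l^2 + w^2 = 317
d = sqrt(317)
d = 17.8045
17.8045 mm


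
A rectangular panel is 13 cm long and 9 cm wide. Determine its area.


Shape: rectangle
Length l = 13 cm, Width w = 9 cm
Formula: A = l * w
A = 13 * 9
A = 117
117 cm^2


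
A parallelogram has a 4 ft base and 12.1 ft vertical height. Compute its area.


Shape: parallelogram
Base b = 4 ft, Height h = 12.1 ft
Formula: A = b * h
A = 4 * 12.1
A = 48.4
48.4 ft^2


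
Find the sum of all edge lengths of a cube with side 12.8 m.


Shape: cube
Side s = 12.8 m
A cube has 12 edges, all equal.
Formula: total edge length = 12 * s
Total = 12 * 12.8
Total = 153.6
153.6 m


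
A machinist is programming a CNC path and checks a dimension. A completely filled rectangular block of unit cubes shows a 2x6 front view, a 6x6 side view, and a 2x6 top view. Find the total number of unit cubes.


Orthographic views of a solid rectangular block:
Front view 2 x 6 -> length = 2, height = 6
Side view 6 x 6 -> width = 6, height = 6 (consistent)
Top view 2 x 6 -> confirms length = 2, width = 6
The block is 2 x 6 x 6.
Total unit cubes = 2 * 6 * 6 = 72
72 unit cubes


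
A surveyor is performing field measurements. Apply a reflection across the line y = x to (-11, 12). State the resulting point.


Transformation: reflection
Original point: (-11, 12)
Rule for reflection over y = x: (x, y) -> (y, x)
Apply: (-11, 12) -> (12, -11)
(12, -11)


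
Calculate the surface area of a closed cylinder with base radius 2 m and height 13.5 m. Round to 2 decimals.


Shape: closed cylinder
Radius r = 2 m, Height h = 13.5 m
Formula: SA = 2*pi*r^2 + 2*pi*r*h = 2*pi*r*(r + h)
r + h = 15.5
2 * r * (r + h) = 2 * 2 * 15.5 = 62
SA = 62 * pi
SA = 194.78
194.78 m^2


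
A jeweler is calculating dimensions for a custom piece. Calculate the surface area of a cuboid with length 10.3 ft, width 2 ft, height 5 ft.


Shape: rectangular prism
l = 10.3 ft, w = 2 ft, h = 5 ft
Formula: SA = 2(lw + lh + wh)
lw = 20.6, lh = 51.5, wh = 10
lw + lh + wh = 82.1
SA = 2 * 82.1
SA = 164.2
164.2 ft^2


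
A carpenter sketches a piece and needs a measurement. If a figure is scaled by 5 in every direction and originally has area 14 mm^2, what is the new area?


Linear scale factor k = 5
Original area = 14 mm^2
Rule: under a linear scaling by k, areas scale by k^2.
k^2 = 5^2 = 25
New area = 14 * 25
New area = 350
350 mm^2


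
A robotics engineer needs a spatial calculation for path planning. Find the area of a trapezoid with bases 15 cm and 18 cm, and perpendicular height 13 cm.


Shape: trapezoid
Parallel sides a = 15 cm, b = 18 cm; Height h = 13 cm
Formula: A = (a + b) * h / 2
a + b = 15 + 18 = 33
A = 33 * 13 / 2
A = 429 / 2
A = 214.5
214.5 cm^2


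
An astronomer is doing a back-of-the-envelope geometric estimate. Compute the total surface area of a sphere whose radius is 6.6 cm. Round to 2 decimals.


Shape: sphere
Radius r = 6.6 cm
Formula: SA = 4 * pi * r^2
r^2 = 43.56
SA = 4 * pi * 43.56
SA = 174.24 * pi
SA = 547.39
547.39 cm^2


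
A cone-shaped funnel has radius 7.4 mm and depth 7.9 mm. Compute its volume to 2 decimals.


Shape: cone
Radius r = 7.4 mm, Height h = 7.9 mm
Formula: V = (1/3) * pi * r^2 * h
r^2 = 54.76
pi * r^2 * h = pi * 54.76 * 7.9 = 432.604 * pi
V = 432.604 * pi / 3
V = 453.02
453.02 mm^3
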